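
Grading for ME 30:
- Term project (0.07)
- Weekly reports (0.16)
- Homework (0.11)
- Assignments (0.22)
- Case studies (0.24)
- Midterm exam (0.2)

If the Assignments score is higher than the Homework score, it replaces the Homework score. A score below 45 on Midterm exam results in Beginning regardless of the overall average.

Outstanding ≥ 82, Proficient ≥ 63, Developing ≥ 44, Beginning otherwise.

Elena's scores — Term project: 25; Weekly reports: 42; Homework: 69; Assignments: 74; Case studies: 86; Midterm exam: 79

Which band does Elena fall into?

Assignments (74) > Homework (69), so Homework counts as 74.
Midterm exam score 79 ≥ 45: minimum met.
Weighted total:
  Term project 25 × 0.07 = 1.75
  Weekly reports 42 × 0.16 = 6.72
  Homework 74 × 0.11 = 8.14
  Assignments 74 × 0.22 = 16.28
  Case studies 86 × 0.24 = 20.64
  Midterm exam 79 × 0.2 = 15.8
Sum = 69.33
69.33 is ≥ 63 and < 82 → Proficient

Proficient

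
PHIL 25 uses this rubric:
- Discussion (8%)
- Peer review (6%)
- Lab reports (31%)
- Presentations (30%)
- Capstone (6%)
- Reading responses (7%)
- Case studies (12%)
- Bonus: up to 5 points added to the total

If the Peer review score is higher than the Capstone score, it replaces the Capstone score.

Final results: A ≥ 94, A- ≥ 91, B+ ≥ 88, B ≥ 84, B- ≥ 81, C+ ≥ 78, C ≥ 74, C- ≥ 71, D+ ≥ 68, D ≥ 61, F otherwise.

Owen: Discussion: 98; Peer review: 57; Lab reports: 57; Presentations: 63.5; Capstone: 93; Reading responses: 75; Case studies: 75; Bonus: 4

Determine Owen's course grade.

Peer review (57) ≤ Capstone (93), so Capstone stays at 93.
Weighted total:
  Discussion 98 × 0.08 = 7.84
  Peer review 57 × 0.06 = 3.42
  Lab reports 57 × 0.31 = 17.67
  Presentations 63.5 × 0.3 = 19.05
  Capstone 93 × 0.06 = 5.58
  Reading responses 75 × 0.07 = 5.25
  Case studies 75 × 0.12 = 9
Sum = 67.81
Bonus: 67.81 + 4 = 71.81
71.81 is ≥ 71 and < 74 → C-

C-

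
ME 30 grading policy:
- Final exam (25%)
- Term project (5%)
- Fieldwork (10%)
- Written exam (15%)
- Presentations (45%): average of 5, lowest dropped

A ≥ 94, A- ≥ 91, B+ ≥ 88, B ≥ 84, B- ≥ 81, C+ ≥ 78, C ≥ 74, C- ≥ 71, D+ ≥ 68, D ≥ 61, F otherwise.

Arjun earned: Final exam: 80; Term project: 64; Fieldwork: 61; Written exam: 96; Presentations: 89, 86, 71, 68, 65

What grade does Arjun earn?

C+

Presentations: drop 65 → average of remaining 4 = 314/4 = 78.5
Weighted total:
  Final exam 80 × 0.25 = 20
  Term project 64 × 0.05 = 3.2
  Fieldwork 61 × 0.1 = 6.1
  Written exam 96 × 0.15 = 14.4
  Presentations 78.5 × 0.45 = 35.325
Sum = 79.025
79.025 is ≥ 78 and < 81 → C+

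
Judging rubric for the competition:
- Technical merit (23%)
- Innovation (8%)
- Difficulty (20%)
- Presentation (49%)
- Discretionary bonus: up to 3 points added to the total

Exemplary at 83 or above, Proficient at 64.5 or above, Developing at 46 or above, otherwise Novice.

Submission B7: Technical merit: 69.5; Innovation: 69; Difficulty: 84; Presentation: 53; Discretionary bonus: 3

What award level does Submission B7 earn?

Weighted total:
  Technical merit 69.5 × 0.23 = 15.985
  Innovation 69 × 0.08 = 5.52
  Difficulty 84 × 0.2 = 16.8
  Presentation 53 × 0.49 = 25.97
Sum = 64.275
Discretionary bonus: 64.275 + 3 = 67.275
67.275 is ≥ 64.5 and < 83 → Proficient

Proficient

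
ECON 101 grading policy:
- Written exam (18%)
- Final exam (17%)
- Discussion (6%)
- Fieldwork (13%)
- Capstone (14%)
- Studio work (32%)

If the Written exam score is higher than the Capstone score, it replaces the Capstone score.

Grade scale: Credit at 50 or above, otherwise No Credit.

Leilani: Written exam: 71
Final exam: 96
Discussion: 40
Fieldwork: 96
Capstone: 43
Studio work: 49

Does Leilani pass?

Credit

Written exam (71) > Capstone (43), so Capstone counts as 71.
Weighted total:
  Written exam 71 × 0.18 = 12.78
  Final exam 96 × 0.17 = 16.32
  Discussion 40 × 0.06 = 2.4
  Fieldwork 96 × 0.13 = 12.48
  Capstone 71 × 0.14 = 9.94
  Studio work 49 × 0.32 = 15.68
Sum = 69.6
69.6 ≥ 50 → Credit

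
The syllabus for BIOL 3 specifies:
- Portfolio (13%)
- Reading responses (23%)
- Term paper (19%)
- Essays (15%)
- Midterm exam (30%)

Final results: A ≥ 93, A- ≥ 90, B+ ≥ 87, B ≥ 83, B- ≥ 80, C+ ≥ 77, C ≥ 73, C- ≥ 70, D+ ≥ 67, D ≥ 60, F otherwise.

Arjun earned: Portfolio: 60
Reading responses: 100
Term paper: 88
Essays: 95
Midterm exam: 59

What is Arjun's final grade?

C+

Weighted total:
  Portfolio 60 × 0.13 = 7.8
  Reading responses 100 × 0.23 = 23
  Term paper 88 × 0.19 = 16.72
  Essays 95 × 0.15 = 14.25
  Midterm exam 59 × 0.3 = 17.7
Sum = 79.47
79.47 is ≥ 77 and < 80 → C+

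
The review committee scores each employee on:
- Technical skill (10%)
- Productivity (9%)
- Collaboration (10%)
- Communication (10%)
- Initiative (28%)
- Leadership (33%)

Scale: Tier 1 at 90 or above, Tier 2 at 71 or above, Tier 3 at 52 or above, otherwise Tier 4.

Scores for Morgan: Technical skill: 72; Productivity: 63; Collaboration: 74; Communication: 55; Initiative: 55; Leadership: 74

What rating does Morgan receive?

Weighted total:
  Technical skill 72 × 0.1 = 7.2
  Productivity 63 × 0.09 = 5.67
  Collaboration 74 × 0.1 = 7.4
  Communication 55 × 0.1 = 5.5
  Initiative 55 × 0.28 = 15.4
  Leadership 74 × 0.33 = 24.42
Sum = 65.59
65.59 is ≥ 52 and < 71 → Tier 3

Tier 3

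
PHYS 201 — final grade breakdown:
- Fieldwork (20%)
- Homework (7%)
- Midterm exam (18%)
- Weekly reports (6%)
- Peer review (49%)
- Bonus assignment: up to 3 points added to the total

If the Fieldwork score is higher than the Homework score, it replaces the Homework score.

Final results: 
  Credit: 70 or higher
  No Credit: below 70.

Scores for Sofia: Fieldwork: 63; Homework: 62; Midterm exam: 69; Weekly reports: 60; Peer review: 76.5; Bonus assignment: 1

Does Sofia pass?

Fieldwork (63) > Homework (62), so Homework counts as 63.
Weighted total:
  Fieldwork 63 × 0.2 = 12.6
  Homework 63 × 0.07 = 4.41
  Midterm exam 69 × 0.18 = 12.42
  Weekly reports 60 × 0.06 = 3.6
  Peer review 76.5 × 0.49 = 37.485
Sum = 70.515
Bonus assignment: 70.515 + 1 = 71.515
71.515 ≥ 70 → Credit

Credit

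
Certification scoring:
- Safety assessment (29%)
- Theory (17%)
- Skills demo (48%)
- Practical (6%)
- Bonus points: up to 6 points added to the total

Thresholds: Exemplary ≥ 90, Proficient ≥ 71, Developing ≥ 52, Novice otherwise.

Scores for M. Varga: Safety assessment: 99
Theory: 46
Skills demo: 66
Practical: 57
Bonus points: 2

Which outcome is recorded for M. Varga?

Weighted total:
  Safety assessment 99 × 0.29 = 28.71
  Theory 46 × 0.17 = 7.82
  Skills demo 66 × 0.48 = 31.68
  Practical 57 × 0.06 = 3.42
Sum = 71.63
Bonus points: 71.63 + 2 = 73.63
73.63 is ≥ 71 and < 90 → Proficient

Proficient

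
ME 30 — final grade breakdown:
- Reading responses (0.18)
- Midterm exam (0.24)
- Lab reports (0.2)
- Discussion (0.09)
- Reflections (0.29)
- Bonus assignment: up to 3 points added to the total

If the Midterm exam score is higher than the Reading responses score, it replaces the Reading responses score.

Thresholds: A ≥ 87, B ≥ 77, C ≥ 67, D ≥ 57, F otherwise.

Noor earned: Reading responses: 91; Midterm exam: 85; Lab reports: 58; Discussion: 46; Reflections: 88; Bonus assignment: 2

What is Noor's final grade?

B

Midterm exam (85) ≤ Reading responses (91), so Reading responses stays at 91.
Weighted total:
  Reading responses 91 × 0.18 = 16.38
  Midterm exam 85 × 0.24 = 20.4
  Lab reports 58 × 0.2 = 11.6
  Discussion 46 × 0.09 = 4.14
  Reflections 88 × 0.29 = 25.52
Sum = 78.04
Bonus assignment: 78.04 + 2 = 80.04
80.04 is ≥ 77 and < 87 → B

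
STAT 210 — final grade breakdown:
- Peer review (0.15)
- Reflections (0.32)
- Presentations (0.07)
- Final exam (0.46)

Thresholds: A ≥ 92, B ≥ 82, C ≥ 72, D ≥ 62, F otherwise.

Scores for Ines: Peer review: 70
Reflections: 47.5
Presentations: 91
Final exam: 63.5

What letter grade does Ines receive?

Weighted total:
  Peer review 70 × 0.15 = 10.5
  Reflections 47.5 × 0.32 = 15.2
  Presentations 91 × 0.07 = 6.37
  Final exam 63.5 × 0.46 = 29.21
Sum = 61.28
61.28 < 62 → F

F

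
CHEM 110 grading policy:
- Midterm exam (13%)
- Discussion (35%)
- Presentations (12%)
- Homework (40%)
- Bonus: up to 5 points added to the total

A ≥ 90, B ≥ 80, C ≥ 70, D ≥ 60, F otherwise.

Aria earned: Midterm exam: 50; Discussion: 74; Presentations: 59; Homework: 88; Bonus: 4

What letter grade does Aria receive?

Weighted total:
  Midterm exam 50 × 0.13 = 6.5
  Discussion 74 × 0.35 = 25.9
  Presentations 59 × 0.12 = 7.08
  Homework 88 × 0.4 = 35.2
Sum = 74.68
Bonus: 74.68 + 4 = 78.68
78.68 is ≥ 70 and < 80 → C

C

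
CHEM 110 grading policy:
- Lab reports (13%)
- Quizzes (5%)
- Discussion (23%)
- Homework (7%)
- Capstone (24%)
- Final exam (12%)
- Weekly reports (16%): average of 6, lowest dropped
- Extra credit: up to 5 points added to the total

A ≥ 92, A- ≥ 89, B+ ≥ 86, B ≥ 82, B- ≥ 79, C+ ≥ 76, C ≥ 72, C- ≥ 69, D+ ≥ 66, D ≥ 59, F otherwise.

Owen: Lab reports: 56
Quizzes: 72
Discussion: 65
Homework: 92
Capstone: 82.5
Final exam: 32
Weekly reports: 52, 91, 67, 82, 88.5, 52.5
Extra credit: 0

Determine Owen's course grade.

Weekly reports: drop 52 → average of remaining 5 = 381/5 = 76.2
Weighted total:
  Lab reports 56 × 0.13 = 7.28
  Quizzes 72 × 0.05 = 3.6
  Discussion 65 × 0.23 = 14.95
  Homework 92 × 0.07 = 6.44
  Capstone 82.5 × 0.24 = 19.8
  Final exam 32 × 0.12 = 3.84
  Weekly reports 76.2 × 0.16 = 12.192
Sum = 68.102
Extra credit: 68.102 + 0 = 68.102
68.102 is ≥ 66 and < 69 → D+

D+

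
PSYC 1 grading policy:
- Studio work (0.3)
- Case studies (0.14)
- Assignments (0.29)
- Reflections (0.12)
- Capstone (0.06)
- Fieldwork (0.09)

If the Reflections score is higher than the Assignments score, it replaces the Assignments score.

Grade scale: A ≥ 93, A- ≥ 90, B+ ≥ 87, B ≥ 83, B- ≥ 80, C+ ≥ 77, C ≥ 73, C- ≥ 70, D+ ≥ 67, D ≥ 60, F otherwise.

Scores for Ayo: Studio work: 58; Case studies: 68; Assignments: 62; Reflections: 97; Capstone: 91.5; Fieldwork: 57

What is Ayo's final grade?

C+

Reflections (97) > Assignments (62), so Assignments counts as 97.
Weighted total:
  Studio work 58 × 0.3 = 17.4
  Case studies 68 × 0.14 = 9.52
  Assignments 97 × 0.29 = 28.13
  Reflections 97 × 0.12 = 11.64
  Capstone 91.5 × 0.06 = 5.49
  Fieldwork 57 × 0.09 = 5.13
Sum = 77.31
77.31 is ≥ 77 and < 80 → C+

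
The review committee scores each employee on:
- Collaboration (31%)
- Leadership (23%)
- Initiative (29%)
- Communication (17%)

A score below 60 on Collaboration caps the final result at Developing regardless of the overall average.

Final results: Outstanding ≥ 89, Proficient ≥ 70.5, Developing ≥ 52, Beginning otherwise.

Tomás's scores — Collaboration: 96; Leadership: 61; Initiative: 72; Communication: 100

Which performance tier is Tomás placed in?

Proficient

Collaboration score 96 ≥ 60: minimum met.
Weighted total:
  Collaboration 96 × 0.31 = 29.76
  Leadership 61 × 0.23 = 14.03
  Initiative 72 × 0.29 = 20.88
  Communication 100 × 0.17 = 17
Sum = 81.67
81.67 is ≥ 70.5 and < 89 → Proficient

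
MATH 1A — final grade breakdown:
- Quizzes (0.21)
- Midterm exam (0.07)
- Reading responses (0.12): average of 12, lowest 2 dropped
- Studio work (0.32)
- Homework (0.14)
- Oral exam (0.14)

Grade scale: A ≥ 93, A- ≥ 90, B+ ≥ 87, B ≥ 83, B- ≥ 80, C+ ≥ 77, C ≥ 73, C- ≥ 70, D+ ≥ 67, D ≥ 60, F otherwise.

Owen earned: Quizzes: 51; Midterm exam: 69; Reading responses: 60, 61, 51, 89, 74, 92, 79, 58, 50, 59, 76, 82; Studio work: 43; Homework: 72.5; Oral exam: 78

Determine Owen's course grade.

F

Reading responses: drop 50, 51 → average of remaining 10 = 730/10 = 73
Weighted total:
  Quizzes 51 × 0.21 = 10.71
  Midterm exam 69 × 0.07 = 4.83
  Reading responses 73 × 0.12 = 8.76
  Studio work 43 × 0.32 = 13.76
  Homework 72.5 × 0.14 = 10.15
  Oral exam 78 × 0.14 = 10.92
Sum = 59.13
59.13 < 60 → F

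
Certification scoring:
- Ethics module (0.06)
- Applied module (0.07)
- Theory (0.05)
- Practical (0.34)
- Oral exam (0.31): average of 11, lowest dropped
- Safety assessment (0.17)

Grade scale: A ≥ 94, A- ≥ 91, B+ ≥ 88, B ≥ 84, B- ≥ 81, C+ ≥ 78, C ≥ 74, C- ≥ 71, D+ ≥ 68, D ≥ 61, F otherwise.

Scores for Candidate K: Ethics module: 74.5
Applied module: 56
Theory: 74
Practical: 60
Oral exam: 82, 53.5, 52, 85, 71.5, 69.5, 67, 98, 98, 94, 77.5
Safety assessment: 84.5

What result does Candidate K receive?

C-

Oral exam: drop 52 → average of remaining 10 = 796/10 = 79.6
Weighted total:
  Ethics module 74.5 × 0.06 = 4.47
  Applied module 56 × 0.07 = 3.92
  Theory 74 × 0.05 = 3.7
  Practical 60 × 0.34 = 20.4
  Oral exam 79.6 × 0.31 = 24.676
  Safety assessment 84.5 × 0.17 = 14.365
Sum = 71.531
71.531 is ≥ 71 and < 74 → C-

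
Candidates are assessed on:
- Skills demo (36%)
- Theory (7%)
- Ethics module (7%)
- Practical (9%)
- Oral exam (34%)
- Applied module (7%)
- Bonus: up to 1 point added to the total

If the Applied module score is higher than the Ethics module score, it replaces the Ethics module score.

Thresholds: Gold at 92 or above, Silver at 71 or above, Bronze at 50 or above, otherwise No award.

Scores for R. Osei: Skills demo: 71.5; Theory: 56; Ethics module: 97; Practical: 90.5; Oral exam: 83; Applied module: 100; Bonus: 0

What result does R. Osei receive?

Applied module (100) > Ethics module (97), so Ethics module counts as 100.
Weighted total:
  Skills demo 71.5 × 0.36 = 25.74
  Theory 56 × 0.07 = 3.92
  Ethics module 100 × 0.07 = 7
  Practical 90.5 × 0.09 = 8.145
  Oral exam 83 × 0.34 = 28.22
  Applied module 100 × 0.07 = 7
Sum = 80.025
Bonus: 80.025 + 0 = 80.025
80.025 is ≥ 71 and < 92 → Silver

Silver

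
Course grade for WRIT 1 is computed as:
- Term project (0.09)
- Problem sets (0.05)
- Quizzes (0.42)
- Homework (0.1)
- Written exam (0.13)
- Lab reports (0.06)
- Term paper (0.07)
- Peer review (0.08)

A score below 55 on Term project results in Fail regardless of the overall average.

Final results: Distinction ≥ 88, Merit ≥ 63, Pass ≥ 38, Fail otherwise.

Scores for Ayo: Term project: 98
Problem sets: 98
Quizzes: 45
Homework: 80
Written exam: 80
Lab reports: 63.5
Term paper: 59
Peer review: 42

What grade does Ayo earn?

Pass

Term project score 98 ≥ 55: minimum met.
Weighted total:
  Term project 98 × 0.09 = 8.82
  Problem sets 98 × 0.05 = 4.9
  Quizzes 45 × 0.42 = 18.9
  Homework 80 × 0.1 = 8
  Written exam 80 × 0.13 = 10.4
  Lab reports 63.5 × 0.06 = 3.81
  Term paper 59 × 0.07 = 4.13
  Peer review 42 × 0.08 = 3.36
Sum = 62.32
62.32 is ≥ 38 and < 63 → Pass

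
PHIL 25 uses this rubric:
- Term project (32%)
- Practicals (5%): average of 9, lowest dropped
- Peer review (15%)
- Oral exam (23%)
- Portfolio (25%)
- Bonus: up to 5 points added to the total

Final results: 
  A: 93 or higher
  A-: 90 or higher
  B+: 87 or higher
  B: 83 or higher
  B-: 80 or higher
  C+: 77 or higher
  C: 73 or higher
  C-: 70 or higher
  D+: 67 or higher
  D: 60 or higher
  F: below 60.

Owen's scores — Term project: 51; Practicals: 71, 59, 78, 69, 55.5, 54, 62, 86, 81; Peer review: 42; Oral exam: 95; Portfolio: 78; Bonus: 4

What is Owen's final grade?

Practicals: drop 54 → average of remaining 8 = 561.5/8 = 70.1875
Weighted total:
  Term project 51 × 0.32 = 16.32
  Practicals 70.1875 × 0.05 = 3.509375
  Peer review 42 × 0.15 = 6.3
  Oral exam 95 × 0.23 = 21.85
  Portfolio 78 × 0.25 = 19.5
Sum = 67.479375
Bonus: 67.479375 + 4 = 71.479375
71.479375 is ≥ 70 and < 73 → C-

C-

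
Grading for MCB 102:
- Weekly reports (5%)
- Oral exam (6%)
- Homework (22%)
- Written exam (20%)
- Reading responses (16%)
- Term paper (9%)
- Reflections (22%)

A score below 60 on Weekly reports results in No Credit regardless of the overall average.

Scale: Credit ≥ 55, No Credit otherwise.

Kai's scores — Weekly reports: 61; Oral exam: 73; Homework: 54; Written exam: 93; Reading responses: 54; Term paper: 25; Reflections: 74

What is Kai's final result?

Weekly reports score 61 ≥ 60: minimum met.
Weighted total:
  Weekly reports 61 × 0.05 = 3.05
  Oral exam 73 × 0.06 = 4.38
  Homework 54 × 0.22 = 11.88
  Written exam 93 × 0.2 = 18.6
  Reading responses 54 × 0.16 = 8.64
  Term paper 25 × 0.09 = 2.25
  Reflections 74 × 0.22 = 16.28
Sum = 65.08
65.08 ≥ 55 → Credit

Credit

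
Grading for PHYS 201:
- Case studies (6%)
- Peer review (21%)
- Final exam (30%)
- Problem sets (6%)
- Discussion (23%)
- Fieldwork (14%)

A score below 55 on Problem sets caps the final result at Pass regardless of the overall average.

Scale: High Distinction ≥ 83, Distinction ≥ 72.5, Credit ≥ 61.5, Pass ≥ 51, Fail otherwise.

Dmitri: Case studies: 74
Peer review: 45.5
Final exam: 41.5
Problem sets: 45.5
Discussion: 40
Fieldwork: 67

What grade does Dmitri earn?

Fail

Problem sets score 45.5 < 55: minimum not met.
Weighted total:
  Case studies 74 × 0.06 = 4.44
  Peer review 45.5 × 0.21 = 9.555
  Final exam 41.5 × 0.3 = 12.45
  Problem sets 45.5 × 0.06 = 2.73
  Discussion 40 × 0.23 = 9.2
  Fieldwork 67 × 0.14 = 9.38
Sum = 47.755
47.755 would be Fail; cap at Pass applies → Fail.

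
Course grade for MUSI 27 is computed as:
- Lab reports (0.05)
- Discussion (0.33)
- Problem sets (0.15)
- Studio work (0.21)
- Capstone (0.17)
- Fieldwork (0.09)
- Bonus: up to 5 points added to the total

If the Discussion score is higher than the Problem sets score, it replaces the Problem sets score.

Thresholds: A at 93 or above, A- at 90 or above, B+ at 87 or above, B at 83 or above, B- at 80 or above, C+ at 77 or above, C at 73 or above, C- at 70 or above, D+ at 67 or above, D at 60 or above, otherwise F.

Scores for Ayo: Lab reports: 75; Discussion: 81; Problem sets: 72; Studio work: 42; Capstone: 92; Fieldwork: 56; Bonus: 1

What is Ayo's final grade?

C

Discussion (81) > Problem sets (72), so Problem sets counts as 81.
Weighted total:
  Lab reports 75 × 0.05 = 3.75
  Discussion 81 × 0.33 = 26.73
  Problem sets 81 × 0.15 = 12.15
  Studio work 42 × 0.21 = 8.82
  Capstone 92 × 0.17 = 15.64
  Fieldwork 56 × 0.09 = 5.04
Sum = 72.13
Bonus: 72.13 + 1 = 73.13
73.13 is ≥ 73 and < 77 → C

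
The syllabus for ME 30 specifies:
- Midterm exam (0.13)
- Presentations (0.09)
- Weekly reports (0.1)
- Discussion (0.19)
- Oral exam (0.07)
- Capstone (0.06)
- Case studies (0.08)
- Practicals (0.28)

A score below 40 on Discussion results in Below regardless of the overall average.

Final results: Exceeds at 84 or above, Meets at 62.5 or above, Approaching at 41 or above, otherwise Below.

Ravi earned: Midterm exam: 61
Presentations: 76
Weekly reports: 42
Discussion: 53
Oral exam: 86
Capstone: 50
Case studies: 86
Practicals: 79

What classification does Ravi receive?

Discussion score 53 ≥ 40: minimum met.
Weighted total:
  Midterm exam 61 × 0.13 = 7.93
  Presentations 76 × 0.09 = 6.84
  Weekly reports 42 × 0.1 = 4.2
  Discussion 53 × 0.19 = 10.07
  Oral exam 86 × 0.07 = 6.02
  Capstone 50 × 0.06 = 3
  Case studies 86 × 0.08 = 6.88
  Practicals 79 × 0.28 = 22.12
Sum = 67.06
67.06 is ≥ 62.5 and < 84 → Meets

Meets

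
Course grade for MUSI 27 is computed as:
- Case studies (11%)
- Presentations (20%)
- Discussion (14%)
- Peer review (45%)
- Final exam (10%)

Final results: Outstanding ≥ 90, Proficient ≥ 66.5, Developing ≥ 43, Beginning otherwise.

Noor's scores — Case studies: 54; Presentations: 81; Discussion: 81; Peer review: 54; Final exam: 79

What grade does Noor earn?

Developing

Weighted total:
  Case studies 54 × 0.11 = 5.94
  Presentations 81 × 0.2 = 16.2
  Discussion 81 × 0.14 = 11.34
  Peer review 54 × 0.45 = 24.3
  Final exam 79 × 0.1 = 7.9
Sum = 65.68
65.68 is ≥ 43 and < 66.5 → Developing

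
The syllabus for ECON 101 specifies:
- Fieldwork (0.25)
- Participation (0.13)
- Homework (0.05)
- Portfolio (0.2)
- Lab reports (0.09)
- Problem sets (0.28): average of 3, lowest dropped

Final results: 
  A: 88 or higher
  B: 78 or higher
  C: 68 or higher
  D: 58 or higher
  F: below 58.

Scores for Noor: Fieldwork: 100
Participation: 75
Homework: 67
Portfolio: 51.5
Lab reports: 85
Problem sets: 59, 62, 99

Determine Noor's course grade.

Problem sets: drop 59 → average of remaining 2 = 161/2 = 80.5
Weighted total:
  Fieldwork 100 × 0.25 = 25
  Participation 75 × 0.13 = 9.75
  Homework 67 × 0.05 = 3.35
  Portfolio 51.5 × 0.2 = 10.3
  Lab reports 85 × 0.09 = 7.65
  Problem sets 80.5 × 0.28 = 22.54
Sum = 78.59
78.59 is ≥ 78 and < 88 → B

B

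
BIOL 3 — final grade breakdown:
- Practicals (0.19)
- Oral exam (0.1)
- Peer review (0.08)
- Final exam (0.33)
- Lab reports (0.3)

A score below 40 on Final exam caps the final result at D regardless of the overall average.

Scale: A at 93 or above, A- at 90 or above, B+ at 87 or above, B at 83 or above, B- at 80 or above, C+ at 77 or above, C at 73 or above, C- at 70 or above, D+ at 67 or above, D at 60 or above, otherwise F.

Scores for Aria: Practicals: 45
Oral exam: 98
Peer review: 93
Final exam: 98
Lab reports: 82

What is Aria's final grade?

Final exam score 98 ≥ 40: minimum met.
Weighted total:
  Practicals 45 × 0.19 = 8.55
  Oral exam 98 × 0.1 = 9.8
  Peer review 93 × 0.08 = 7.44
  Final exam 98 × 0.33 = 32.34
  Lab reports 82 × 0.3 = 24.6
Sum = 82.73
82.73 is ≥ 80 and < 83 → B-

B-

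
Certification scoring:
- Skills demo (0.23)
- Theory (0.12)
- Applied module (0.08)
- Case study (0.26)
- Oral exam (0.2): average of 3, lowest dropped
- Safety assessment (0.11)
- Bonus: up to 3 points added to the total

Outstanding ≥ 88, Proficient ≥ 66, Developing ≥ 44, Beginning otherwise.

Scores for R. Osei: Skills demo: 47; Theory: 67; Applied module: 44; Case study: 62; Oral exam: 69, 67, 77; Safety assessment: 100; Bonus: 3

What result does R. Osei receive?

Oral exam: drop 67 → average of remaining 2 = 146/2 = 73
Weighted total:
  Skills demo 47 × 0.23 = 10.81
  Theory 67 × 0.12 = 8.04
  Applied module 44 × 0.08 = 3.52
  Case study 62 × 0.26 = 16.12
  Oral exam 73 × 0.2 = 14.6
  Safety assessment 100 × 0.11 = 11
Sum = 64.09
Bonus: 64.09 + 3 = 67.09
67.09 is ≥ 66 and < 88 → Proficient

Proficient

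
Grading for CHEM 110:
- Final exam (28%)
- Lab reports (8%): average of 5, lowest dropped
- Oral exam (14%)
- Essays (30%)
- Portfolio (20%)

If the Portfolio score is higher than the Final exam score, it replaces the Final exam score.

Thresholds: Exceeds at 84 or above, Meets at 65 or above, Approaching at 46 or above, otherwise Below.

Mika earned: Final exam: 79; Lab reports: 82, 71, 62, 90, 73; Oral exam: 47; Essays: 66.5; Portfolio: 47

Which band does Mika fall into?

Lab reports: drop 62 → average of remaining 4 = 316/4 = 79
Portfolio (47) ≤ Final exam (79), so Final exam stays at 79.
Weighted total:
  Final exam 79 × 0.28 = 22.12
  Lab reports 79 × 0.08 = 6.32
  Oral exam 47 × 0.14 = 6.58
  Essays 66.5 × 0.3 = 19.95
  Portfolio 47 × 0.2 = 9.4
Sum = 64.37
64.37 is ≥ 46 and < 65 → Approaching

Approaching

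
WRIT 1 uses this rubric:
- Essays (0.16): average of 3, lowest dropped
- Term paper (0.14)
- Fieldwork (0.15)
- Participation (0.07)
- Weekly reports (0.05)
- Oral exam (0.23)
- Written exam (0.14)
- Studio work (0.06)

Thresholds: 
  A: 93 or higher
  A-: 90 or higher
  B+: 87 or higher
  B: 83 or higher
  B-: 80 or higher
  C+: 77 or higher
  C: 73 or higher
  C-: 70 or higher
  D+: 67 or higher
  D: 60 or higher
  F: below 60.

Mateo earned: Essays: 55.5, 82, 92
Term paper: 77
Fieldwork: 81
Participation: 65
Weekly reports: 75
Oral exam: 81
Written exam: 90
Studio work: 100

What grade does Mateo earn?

Essays: drop 55.5 → average of remaining 2 = 174/2 = 87
Weighted total:
  Essays 87 × 0.16 = 13.92
  Term paper 77 × 0.14 = 10.78
  Fieldwork 81 × 0.15 = 12.15
  Participation 65 × 0.07 = 4.55
  Weekly reports 75 × 0.05 = 3.75
  Oral exam 81 × 0.23 = 18.63
  Written exam 90 × 0.14 = 12.6
  Studio work 100 × 0.06 = 6
Sum = 82.38
82.38 is ≥ 80 and < 83 → B-

B-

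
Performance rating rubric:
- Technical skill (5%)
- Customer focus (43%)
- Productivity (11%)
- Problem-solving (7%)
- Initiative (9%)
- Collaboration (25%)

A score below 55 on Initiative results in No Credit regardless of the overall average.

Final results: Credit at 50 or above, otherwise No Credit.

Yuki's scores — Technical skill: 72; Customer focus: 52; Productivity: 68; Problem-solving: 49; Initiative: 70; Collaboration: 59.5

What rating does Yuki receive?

Credit

Initiative score 70 ≥ 55: minimum met.
Weighted total:
  Technical skill 72 × 0.05 = 3.6
  Customer focus 52 × 0.43 = 22.36
  Productivity 68 × 0.11 = 7.48
  Problem-solving 49 × 0.07 = 3.43
  Initiative 70 × 0.09 = 6.3
  Collaboration 59.5 × 0.25 = 14.875
Sum = 58.045
58.045 ≥ 50 → Credit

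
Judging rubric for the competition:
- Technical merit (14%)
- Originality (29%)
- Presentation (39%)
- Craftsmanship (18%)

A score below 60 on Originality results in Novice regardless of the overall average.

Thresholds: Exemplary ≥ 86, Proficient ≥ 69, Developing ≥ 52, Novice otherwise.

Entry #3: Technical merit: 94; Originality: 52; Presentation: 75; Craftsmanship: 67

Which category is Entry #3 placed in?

Originality score 52 < 60: minimum not met.
Weighted total:
  Technical merit 94 × 0.14 = 13.16
  Originality 52 × 0.29 = 15.08
  Presentation 75 × 0.39 = 29.25
  Craftsmanship 67 × 0.18 = 12.06
Sum = 69.55
Because the Originality minimum was not met, the result is Novice.

Novice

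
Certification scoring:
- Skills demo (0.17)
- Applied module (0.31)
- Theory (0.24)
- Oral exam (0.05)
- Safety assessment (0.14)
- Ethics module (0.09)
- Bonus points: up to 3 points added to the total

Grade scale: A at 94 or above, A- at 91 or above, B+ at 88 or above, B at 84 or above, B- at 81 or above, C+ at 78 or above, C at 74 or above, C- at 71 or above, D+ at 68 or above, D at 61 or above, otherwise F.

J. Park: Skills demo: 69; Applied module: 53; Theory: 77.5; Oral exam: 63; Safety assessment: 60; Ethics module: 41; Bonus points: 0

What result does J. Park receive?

D

Weighted total:
  Skills demo 69 × 0.17 = 11.73
  Applied module 53 × 0.31 = 16.43
  Theory 77.5 × 0.24 = 18.6
  Oral exam 63 × 0.05 = 3.15
  Safety assessment 60 × 0.14 = 8.4
  Ethics module 41 × 0.09 = 3.69
Sum = 62
Bonus points: 62 + 0 = 62
62 is ≥ 61 and < 68 → D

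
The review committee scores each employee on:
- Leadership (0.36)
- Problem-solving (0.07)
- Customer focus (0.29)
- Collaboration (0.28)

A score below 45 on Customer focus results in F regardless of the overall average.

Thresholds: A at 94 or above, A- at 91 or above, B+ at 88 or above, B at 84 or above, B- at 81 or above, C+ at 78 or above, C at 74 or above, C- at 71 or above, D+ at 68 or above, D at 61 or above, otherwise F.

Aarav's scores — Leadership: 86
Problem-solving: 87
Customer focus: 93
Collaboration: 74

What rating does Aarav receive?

Customer focus score 93 ≥ 45: minimum met.
Weighted total:
  Leadership 86 × 0.36 = 30.96
  Problem-solving 87 × 0.07 = 6.09
  Customer focus 93 × 0.29 = 26.97
  Collaboration 74 × 0.28 = 20.72
Sum = 84.74
84.74 is ≥ 84 and < 88 → B

B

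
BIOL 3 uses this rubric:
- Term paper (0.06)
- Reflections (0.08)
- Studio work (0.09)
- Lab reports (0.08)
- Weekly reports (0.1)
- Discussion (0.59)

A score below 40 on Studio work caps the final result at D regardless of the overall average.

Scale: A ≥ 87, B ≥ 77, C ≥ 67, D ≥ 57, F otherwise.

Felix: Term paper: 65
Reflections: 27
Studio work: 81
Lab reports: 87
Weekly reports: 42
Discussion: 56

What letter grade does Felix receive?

D

Studio work score 81 ≥ 40: minimum met.
Weighted total:
  Term paper 65 × 0.06 = 3.9
  Reflections 27 × 0.08 = 2.16
  Studio work 81 × 0.09 = 7.29
  Lab reports 87 × 0.08 = 6.96
  Weekly reports 42 × 0.1 = 4.2
  Discussion 56 × 0.59 = 33.04
Sum = 57.55
57.55 is ≥ 57 and < 67 → D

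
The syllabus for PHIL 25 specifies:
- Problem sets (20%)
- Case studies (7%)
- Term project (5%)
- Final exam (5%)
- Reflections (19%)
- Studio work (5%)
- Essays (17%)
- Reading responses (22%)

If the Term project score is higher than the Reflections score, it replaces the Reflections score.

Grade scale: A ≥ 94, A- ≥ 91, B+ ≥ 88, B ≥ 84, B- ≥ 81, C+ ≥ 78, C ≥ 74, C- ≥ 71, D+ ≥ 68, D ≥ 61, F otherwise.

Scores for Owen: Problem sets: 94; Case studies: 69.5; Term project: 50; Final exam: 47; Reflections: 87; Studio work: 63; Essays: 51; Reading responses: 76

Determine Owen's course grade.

Term project (50) ≤ Reflections (87), so Reflections stays at 87.
Weighted total:
  Problem sets 94 × 0.2 = 18.8
  Case studies 69.5 × 0.07 = 4.865
  Term project 50 × 0.05 = 2.5
  Final exam 47 × 0.05 = 2.35
  Reflections 87 × 0.19 = 16.53
  Studio work 63 × 0.05 = 3.15
  Essays 51 × 0.17 = 8.67
  Reading responses 76 × 0.22 = 16.72
Sum = 73.585
73.585 is ≥ 71 and < 74 → C-

C-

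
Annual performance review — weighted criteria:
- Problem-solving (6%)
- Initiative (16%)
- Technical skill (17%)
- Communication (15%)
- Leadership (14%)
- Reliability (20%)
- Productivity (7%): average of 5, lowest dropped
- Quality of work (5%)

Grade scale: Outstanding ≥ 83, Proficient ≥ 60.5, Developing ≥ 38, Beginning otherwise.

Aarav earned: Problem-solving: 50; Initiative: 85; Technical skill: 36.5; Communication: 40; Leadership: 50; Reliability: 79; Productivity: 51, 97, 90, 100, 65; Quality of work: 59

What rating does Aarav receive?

Proficient

Productivity: drop 51 → average of remaining 4 = 352/4 = 88
Weighted total:
  Problem-solving 50 × 0.06 = 3
  Initiative 85 × 0.16 = 13.6
  Technical skill 36.5 × 0.17 = 6.205
  Communication 40 × 0.15 = 6
  Leadership 50 × 0.14 = 7
  Reliability 79 × 0.2 = 15.8
  Productivity 88 × 0.07 = 6.16
  Quality of work 59 × 0.05 = 2.95
Sum = 60.715
60.715 is ≥ 60.5 and < 83 → Proficient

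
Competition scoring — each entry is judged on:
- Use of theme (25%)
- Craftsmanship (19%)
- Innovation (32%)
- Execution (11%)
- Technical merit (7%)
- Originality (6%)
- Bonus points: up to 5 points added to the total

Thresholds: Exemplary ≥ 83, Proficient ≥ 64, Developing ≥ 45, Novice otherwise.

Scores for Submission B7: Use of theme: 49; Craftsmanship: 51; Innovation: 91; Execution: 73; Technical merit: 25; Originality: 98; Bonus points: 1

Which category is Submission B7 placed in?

Proficient

Weighted total:
  Use of theme 49 × 0.25 = 12.25
  Craftsmanship 51 × 0.19 = 9.69
  Innovation 91 × 0.32 = 29.12
  Execution 73 × 0.11 = 8.03
  Technical merit 25 × 0.07 = 1.75
  Originality 98 × 0.06 = 5.88
Sum = 66.72
Bonus points: 66.72 + 1 = 67.72
67.72 is ≥ 64 and < 83 → Proficient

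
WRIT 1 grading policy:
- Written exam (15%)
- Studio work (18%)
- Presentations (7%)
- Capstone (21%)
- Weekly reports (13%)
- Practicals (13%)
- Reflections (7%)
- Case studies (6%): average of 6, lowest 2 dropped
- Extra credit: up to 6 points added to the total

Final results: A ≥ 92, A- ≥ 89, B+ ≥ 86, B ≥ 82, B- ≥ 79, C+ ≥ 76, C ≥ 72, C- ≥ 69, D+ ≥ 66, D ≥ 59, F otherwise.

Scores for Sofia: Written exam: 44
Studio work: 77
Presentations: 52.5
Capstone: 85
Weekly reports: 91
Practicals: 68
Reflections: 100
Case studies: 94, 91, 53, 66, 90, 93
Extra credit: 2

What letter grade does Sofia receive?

C+

Case studies: drop 53, 66 → average of remaining 4 = 368/4 = 92
Weighted total:
  Written exam 44 × 0.15 = 6.6
  Studio work 77 × 0.18 = 13.86
  Presentations 52.5 × 0.07 = 3.675
  Capstone 85 × 0.21 = 17.85
  Weekly reports 91 × 0.13 = 11.83
  Practicals 68 × 0.13 = 8.84
  Reflections 100 × 0.07 = 7
  Case studies 92 × 0.06 = 5.52
Sum = 75.175
Extra credit: 75.175 + 2 = 77.175
77.175 is ≥ 76 and < 79 → C+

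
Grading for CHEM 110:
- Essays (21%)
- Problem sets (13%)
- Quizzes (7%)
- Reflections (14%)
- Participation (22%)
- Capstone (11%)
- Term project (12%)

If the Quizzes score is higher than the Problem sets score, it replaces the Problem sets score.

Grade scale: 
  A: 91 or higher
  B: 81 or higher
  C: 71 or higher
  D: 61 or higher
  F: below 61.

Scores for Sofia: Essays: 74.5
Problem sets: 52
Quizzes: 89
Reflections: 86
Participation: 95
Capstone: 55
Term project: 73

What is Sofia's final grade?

Quizzes (89) > Problem sets (52), so Problem sets counts as 89.
Weighted total:
  Essays 74.5 × 0.21 = 15.645
  Problem sets 89 × 0.13 = 11.57
  Quizzes 89 × 0.07 = 6.23
  Reflections 86 × 0.14 = 12.04
  Participation 95 × 0.22 = 20.9
  Capstone 55 × 0.11 = 6.05
  Term project 73 × 0.12 = 8.76
Sum = 81.195
81.195 is ≥ 81 and < 91 → B

B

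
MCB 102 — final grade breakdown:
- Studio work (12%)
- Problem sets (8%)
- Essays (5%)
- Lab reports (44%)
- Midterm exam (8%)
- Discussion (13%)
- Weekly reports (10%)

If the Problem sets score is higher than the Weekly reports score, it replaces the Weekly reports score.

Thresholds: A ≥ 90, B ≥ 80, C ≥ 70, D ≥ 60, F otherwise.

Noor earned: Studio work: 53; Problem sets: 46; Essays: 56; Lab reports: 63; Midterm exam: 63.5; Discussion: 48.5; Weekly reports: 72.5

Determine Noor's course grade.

Problem sets (46) ≤ Weekly reports (72.5), so Weekly reports stays at 72.5.
Weighted total:
  Studio work 53 × 0.12 = 6.36
  Problem sets 46 × 0.08 = 3.68
  Essays 56 × 0.05 = 2.8
  Lab reports 63 × 0.44 = 27.72
  Midterm exam 63.5 × 0.08 = 5.08
  Discussion 48.5 × 0.13 = 6.305
  Weekly reports 72.5 × 0.1 = 7.25
Sum = 59.195
59.195 < 60 → F

F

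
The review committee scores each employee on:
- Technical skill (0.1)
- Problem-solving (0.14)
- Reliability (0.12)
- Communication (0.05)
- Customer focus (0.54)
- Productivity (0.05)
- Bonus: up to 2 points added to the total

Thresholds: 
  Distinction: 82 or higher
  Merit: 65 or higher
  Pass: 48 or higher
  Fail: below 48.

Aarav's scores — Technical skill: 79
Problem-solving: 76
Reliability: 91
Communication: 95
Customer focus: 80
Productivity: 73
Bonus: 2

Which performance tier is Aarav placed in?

Distinction

Weighted total:
  Technical skill 79 × 0.1 = 7.9
  Problem-solving 76 × 0.14 = 10.64
  Reliability 91 × 0.12 = 10.92
  Communication 95 × 0.05 = 4.75
  Customer focus 80 × 0.54 = 43.2
  Productivity 73 × 0.05 = 3.65
Sum = 81.06
Bonus: 81.06 + 2 = 83.06
83.06 ≥ 82 → Distinction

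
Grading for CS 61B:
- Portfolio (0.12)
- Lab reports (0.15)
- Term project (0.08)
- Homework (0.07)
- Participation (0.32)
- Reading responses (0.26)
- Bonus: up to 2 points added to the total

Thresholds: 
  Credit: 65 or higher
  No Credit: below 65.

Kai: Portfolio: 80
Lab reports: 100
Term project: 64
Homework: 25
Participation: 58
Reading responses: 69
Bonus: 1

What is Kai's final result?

Credit

Weighted total:
  Portfolio 80 × 0.12 = 9.6
  Lab reports 100 × 0.15 = 15
  Term project 64 × 0.08 = 5.12
  Homework 25 × 0.07 = 1.75
  Participation 58 × 0.32 = 18.56
  Reading responses 69 × 0.26 = 17.94
Sum = 67.97
Bonus: 67.97 + 1 = 68.97
68.97 ≥ 65 → Credit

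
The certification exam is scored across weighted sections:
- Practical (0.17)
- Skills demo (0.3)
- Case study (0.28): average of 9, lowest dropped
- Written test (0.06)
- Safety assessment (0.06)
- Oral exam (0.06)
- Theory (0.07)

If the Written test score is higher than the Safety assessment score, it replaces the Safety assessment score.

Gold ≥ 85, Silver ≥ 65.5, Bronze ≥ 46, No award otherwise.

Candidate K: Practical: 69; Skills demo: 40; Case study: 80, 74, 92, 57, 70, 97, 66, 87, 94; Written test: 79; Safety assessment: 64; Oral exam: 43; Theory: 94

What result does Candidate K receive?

Bronze

Case study: drop 57 → average of remaining 8 = 660/8 = 82.5
Written test (79) > Safety assessment (64), so Safety assessment counts as 79.
Weighted total:
  Practical 69 × 0.17 = 11.73
  Skills demo 40 × 0.3 = 12
  Case study 82.5 × 0.28 = 23.1
  Written test 79 × 0.06 = 4.74
  Safety assessment 79 × 0.06 = 4.74
  Oral exam 43 × 0.06 = 2.58
  Theory 94 × 0.07 = 6.58
Sum = 65.47
65.47 is ≥ 46 and < 65.5 → Bronze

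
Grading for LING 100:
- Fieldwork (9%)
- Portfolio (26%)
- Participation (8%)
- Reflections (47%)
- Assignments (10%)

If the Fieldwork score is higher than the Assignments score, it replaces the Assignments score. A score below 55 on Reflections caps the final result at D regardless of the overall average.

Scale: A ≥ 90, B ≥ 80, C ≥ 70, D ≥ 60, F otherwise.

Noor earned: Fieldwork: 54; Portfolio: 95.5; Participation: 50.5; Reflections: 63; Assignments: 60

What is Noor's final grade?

Fieldwork (54) ≤ Assignments (60), so Assignments stays at 60.
Reflections score 63 ≥ 55: minimum met.
Weighted total:
  Fieldwork 54 × 0.09 = 4.86
  Portfolio 95.5 × 0.26 = 24.83
  Participation 50.5 × 0.08 = 4.04
  Reflections 63 × 0.47 = 29.61
  Assignments 60 × 0.1 = 6
Sum = 69.34
69.34 is ≥ 60 and < 70 → D

D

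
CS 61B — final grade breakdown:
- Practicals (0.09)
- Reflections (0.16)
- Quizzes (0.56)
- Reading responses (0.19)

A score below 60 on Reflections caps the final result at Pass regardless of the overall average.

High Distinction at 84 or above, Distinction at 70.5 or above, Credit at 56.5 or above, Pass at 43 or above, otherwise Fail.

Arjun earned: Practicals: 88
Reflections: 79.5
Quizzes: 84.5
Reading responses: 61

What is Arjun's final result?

Reflections score 79.5 ≥ 60: minimum met.
Weighted total:
  Practicals 88 × 0.09 = 7.92
  Reflections 79.5 × 0.16 = 12.72
  Quizzes 84.5 × 0.56 = 47.32
  Reading responses 61 × 0.19 = 11.59
Sum = 79.55
79.55 is ≥ 70.5 and < 84 → Distinction

Distinction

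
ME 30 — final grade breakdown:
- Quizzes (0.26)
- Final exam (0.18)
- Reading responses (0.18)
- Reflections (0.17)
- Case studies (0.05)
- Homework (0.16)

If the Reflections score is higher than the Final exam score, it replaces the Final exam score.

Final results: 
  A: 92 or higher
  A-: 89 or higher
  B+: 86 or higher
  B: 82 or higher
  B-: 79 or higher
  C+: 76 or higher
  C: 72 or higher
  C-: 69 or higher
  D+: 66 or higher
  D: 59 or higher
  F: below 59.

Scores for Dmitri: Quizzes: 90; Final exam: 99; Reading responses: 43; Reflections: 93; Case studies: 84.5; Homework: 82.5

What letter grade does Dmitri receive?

Reflections (93) ≤ Final exam (99), so Final exam stays at 99.
Weighted total:
  Quizzes 90 × 0.26 = 23.4
  Final exam 99 × 0.18 = 17.82
  Reading responses 43 × 0.18 = 7.74
  Reflections 93 × 0.17 = 15.81
  Case studies 84.5 × 0.05 = 4.225
  Homework 82.5 × 0.16 = 13.2
Sum = 82.195
82.195 is ≥ 82 and < 86 → B

B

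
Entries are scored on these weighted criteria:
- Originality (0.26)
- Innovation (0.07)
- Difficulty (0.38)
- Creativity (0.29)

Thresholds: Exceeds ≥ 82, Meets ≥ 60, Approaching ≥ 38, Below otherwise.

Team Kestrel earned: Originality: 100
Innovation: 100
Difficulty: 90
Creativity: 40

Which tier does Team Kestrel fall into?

Meets

Weighted total:
  Originality 100 × 0.26 = 26
  Innovation 100 × 0.07 = 7
  Difficulty 90 × 0.38 = 34.2
  Creativity 40 × 0.29 = 11.6
Sum = 78.8
78.8 is ≥ 60 and < 82 → Meets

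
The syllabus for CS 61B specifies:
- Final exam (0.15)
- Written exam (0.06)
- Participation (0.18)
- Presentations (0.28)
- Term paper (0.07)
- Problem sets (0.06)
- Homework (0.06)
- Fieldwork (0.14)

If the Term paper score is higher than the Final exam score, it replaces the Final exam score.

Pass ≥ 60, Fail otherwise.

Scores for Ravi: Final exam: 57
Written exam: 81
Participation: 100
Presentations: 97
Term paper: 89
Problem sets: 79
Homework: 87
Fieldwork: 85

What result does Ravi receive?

Term paper (89) > Final exam (57), so Final exam counts as 89.
Weighted total:
  Final exam 89 × 0.15 = 13.35
  Written exam 81 × 0.06 = 4.86
  Participation 100 × 0.18 = 18
  Presentations 97 × 0.28 = 27.16
  Term paper 89 × 0.07 = 6.23
  Problem sets 79 × 0.06 = 4.74
  Homework 87 × 0.06 = 5.22
  Fieldwork 85 × 0.14 = 11.9
Sum = 91.46
91.46 ≥ 60 → Pass

Pass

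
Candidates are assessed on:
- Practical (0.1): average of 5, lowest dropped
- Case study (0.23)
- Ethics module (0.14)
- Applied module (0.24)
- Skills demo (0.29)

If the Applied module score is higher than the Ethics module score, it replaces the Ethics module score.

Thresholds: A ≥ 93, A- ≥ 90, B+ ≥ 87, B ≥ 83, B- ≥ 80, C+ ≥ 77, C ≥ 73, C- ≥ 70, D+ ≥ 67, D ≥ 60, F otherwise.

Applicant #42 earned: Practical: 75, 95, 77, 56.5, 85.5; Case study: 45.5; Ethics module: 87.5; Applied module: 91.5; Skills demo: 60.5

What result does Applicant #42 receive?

C-

Practical: drop 56.5 → average of remaining 4 = 332.5/4 = 83.125
Applied module (91.5) > Ethics module (87.5), so Ethics module counts as 91.5.
Weighted total:
  Practical 83.125 × 0.1 = 8.3125
  Case study 45.5 × 0.23 = 10.465
  Ethics module 91.5 × 0.14 = 12.81
  Applied module 91.5 × 0.24 = 21.96
  Skills demo 60.5 × 0.29 = 17.545
Sum = 71.0925
71.0925 is ≥ 70 and < 73 → C-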